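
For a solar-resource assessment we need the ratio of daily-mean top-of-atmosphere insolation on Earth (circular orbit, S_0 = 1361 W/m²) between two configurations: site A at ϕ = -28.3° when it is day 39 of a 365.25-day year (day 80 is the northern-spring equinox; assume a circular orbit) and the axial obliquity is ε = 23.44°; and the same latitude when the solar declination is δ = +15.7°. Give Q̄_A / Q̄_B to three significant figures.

— Configuration A (ϕ=-28.3°):
Solar longitude: L_s = 360° × (39 − 80)/365.25 = -40.411°, i.e. -40.411° + 360° = 319.589°.
sin δ = sin 23.44° × sin 319.589° = -0.25787, so δ = -14.944°.
cos h₀ = −tan(-28.3°) tan(-14.944°) = -0.1437, h₀ = 1.7150 rad.
Bracket: h₀ sin ϕ sin δ + cos ϕ cos δ sin h₀ = 1.7150×-0.47409×-0.25787 + 0.88048×0.96618×0.98962 = 0.209665 + 0.841872 = 1.051537.
Q̄ = (S_0/π) × [bracket] = (1361/π) × 1.051537 = 455.55 W/m².
— Configuration B (ϕ=-28.3°):
cos h₀ = −tan(-28.3°) tan(+15.700°) = 0.1513, h₀ = 1.4189 rad.
Bracket: h₀ sin ϕ sin δ + cos ϕ cos δ sin h₀ = 1.4189×-0.47409×0.27060 + 0.88048×0.96269×0.98848 = -0.182029 + 0.837865 = 0.655836.
Q̄ = (S_0/π) × [bracket] = (1361/π) × 0.655836 = 284.12 W/m².
Ratio Q̄_A / Q̄_B = 455.55 / 284.12 = 1.603.

Q̄_A / Q̄_B ≈ 1.60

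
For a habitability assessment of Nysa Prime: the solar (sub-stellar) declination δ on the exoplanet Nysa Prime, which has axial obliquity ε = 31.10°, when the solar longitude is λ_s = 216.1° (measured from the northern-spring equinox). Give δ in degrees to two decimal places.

sin δ = sin ε · sin λ_s = sin 31.10° × sin 216.1° = -0.304340.
δ = arcsin(-0.304340) = -17.72°.

δ = -17.72°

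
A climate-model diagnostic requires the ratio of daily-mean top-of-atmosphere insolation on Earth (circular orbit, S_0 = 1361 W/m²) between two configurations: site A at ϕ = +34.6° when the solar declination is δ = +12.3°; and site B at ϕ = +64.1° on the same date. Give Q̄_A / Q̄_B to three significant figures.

— Configuration A (ϕ=+34.6°):
cos h₀ = −tan(+34.6°) tan(+12.300°) = -0.1504, h₀ = 1.7218 rad.
Bracket: h₀ sin ϕ sin δ + cos ϕ cos δ sin h₀ = 1.7218×0.56784×0.21303 + 0.82314×0.97705×0.98862 = 0.208281 + 0.795097 = 1.003378.
Q̄ = (S_0/π) × [bracket] = (1361/π) × 1.003378 = 434.68 W/m².
— Configuration B (ϕ=+64.1°):
cos h₀ = −tan(+64.1°) tan(+12.300°) = -0.4490, h₀ = 2.0365 rad.
Bracket: h₀ sin ϕ sin δ + cos ϕ cos δ sin h₀ = 2.0365×0.89956×0.21303 + 0.43680×0.97705×0.89352 = 0.390261 + 0.381332 = 0.771593.
Q̄ = (S_0/π) × [bracket] = (1361/π) × 0.771593 = 334.27 W/m².
Ratio Q̄_A / Q̄_B = 434.68 / 334.27 = 1.300.

Q̄_A / Q̄_B ≈ 1.30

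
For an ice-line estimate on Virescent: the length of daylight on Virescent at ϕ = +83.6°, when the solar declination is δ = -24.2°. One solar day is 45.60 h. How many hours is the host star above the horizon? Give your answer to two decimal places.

cos h₀ = −tan ϕ · tan δ = 4.0067 ≥ 1, so the host star never rises (polar night) and h₀ = 0.
Daylight = 2h₀/(2π) × 45.60 h = (0.0000/π) × 45.60 = 0.00 h.

0.00 h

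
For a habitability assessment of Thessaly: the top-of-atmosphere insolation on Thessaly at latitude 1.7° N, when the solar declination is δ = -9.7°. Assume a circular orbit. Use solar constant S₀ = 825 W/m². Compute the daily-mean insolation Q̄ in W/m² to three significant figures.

cos H₀ = −tan(+1.7°) tan(-9.700°) = 0.0051, H₀ = 1.5657 rad.
Bracket: H₀ sin φ sin δ + cos φ cos δ sin H₀ = 1.5657×0.02967×-0.16849 + 0.99956×0.98570×0.99999 = -0.007827 + 0.985256 = 0.977429.
Q̄ = (S₀/π) × [bracket] = (825/π) × 0.977429 = 256.7 W/m².

Q̄ ≈ 257 W/m²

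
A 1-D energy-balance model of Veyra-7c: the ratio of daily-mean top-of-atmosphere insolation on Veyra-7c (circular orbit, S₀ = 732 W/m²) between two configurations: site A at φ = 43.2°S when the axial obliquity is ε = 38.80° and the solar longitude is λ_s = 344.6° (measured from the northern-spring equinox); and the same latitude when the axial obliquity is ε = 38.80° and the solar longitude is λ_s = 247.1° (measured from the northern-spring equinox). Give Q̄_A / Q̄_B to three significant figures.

Q̄_A / Q̄_B ≈ 0.670

— Configuration A (φ=-43.2°):
Solar declination: sin δ = sin ε · sin λ_s = sin 38.80° × sin 344.6° = -0.16640, so δ = -9.578°.
cos H₀ = −tan(-43.2°) tan(-9.578°) = -0.1585, H₀ = 1.7299 rad.
Bracket: H₀ sin φ sin δ + cos φ cos δ sin H₀ = 1.7299×-0.68455×-0.16640 + 0.72897×0.98606×0.98736 = 0.197051 + 0.709722 = 0.906773.
Q̄ = (S₀/π) × [bracket] = (732/π) × 0.906773 = 211.28 W/m².
— Configuration B (φ=-43.2°):
Solar declination: sin δ = sin ε · sin λ_s = sin 38.80° × sin 247.1° = -0.57722, so δ = -35.255°.
cos H₀ = −tan(-43.2°) tan(-35.255°) = -0.6638, H₀ = 2.2967 rad.
Bracket: H₀ sin φ sin δ + cos φ cos δ sin H₀ = 2.2967×-0.68455×-0.57722 + 0.72897×0.81659×0.74792 = 0.907509 + 0.445214 = 1.352723.
Q̄ = (S₀/π) × [bracket] = (732/π) × 1.352723 = 315.19 W/m².
Ratio Q̄_A / Q̄_B = 211.28 / 315.19 = 0.6703.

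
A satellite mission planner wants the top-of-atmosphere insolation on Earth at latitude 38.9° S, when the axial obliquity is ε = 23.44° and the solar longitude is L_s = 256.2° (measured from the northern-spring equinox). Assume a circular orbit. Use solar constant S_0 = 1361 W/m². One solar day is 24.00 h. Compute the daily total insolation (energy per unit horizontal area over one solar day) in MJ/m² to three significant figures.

Solar declination: sin δ = sin ε · sin L_s = sin 23.44° × sin 256.2° = -0.38631, so δ = -22.725°.
cos h₀ = −tan(-38.9°) tan(-22.725°) = -0.3379, h₀ = 1.9155 rad.
Bracket: h₀ sin ϕ sin δ + cos ϕ cos δ sin h₀ = 1.9155×-0.62796×-0.38631 + 0.77824×0.92237×0.94117 = 0.464676 + 0.675596 = 1.140272.
Q̄ = (S_0/π) × [bracket] = (1361/π) × 1.140272 = 493.99 W/m².
Daily total = Q̄ × 24.00 h × 3600 s/h = 493.99 × 24.00 × 3600 / 10⁶ = 42.68 MJ/m².

42.7 MJ/m²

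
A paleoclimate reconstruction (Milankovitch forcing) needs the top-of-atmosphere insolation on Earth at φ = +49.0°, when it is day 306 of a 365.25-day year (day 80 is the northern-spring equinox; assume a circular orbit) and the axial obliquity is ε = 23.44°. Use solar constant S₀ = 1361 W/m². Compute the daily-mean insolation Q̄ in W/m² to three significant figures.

Q̄ ≈ 149 W/m²

Solar longitude: λ_s = 360° × (306 − 80)/365.25 = 222.752°.
sin δ = sin 23.44° × sin 222.752° = -0.27003, so δ = -15.666°.
cos H₀ = −tan(+49.0°) tan(-15.666°) = 0.3226, H₀ = 1.2423 rad.
Bracket: H₀ sin φ sin δ + cos φ cos δ sin H₀ = 1.2423×0.75471×-0.27003 + 0.65606×0.96285×0.94653 = -0.253174 + 0.597911 = 0.344737.
Q̄ = (S₀/π) × [bracket] = (1361/π) × 0.344737 = 149.3 W/m².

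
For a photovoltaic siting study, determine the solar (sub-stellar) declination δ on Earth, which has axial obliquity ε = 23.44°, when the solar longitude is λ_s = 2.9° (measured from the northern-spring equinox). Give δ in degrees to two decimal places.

sin δ = sin ε · sin λ_s = sin 23.44° × sin 2.9° = 0.020125.
δ = arcsin(0.020125) = +1.15°.

δ = +1.15°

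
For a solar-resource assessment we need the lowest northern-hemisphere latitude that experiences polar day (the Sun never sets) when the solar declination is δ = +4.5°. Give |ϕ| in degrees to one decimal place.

Polar day requires cos h₀ = −tan ϕ tan δ ≤ −1, i.e. tan ϕ tan δ ≥ 1.
The boundary is |tan ϕ| · |tan δ| = 1, so |ϕ| = 90° − |δ| = 90° − 4.5° = 85.5° in the northern hemisphere.

|ϕ| = 85.5°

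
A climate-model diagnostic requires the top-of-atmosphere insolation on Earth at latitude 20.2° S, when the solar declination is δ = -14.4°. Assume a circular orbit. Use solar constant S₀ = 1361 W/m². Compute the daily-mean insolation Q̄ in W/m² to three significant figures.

cos H₀ = −tan(-20.2°) tan(-14.400°) = -0.0945, H₀ = 1.6654 rad.
Bracket: H₀ sin φ sin δ + cos φ cos δ sin H₀ = 1.6654×-0.34530×-0.24869 + 0.93849×0.96858×0.99553 = 0.143012 + 0.904939 = 1.047951.
Q̄ = (S₀/π) × [bracket] = (1361/π) × 1.047951 = 454.0 W/m².

Q̄ ≈ 454 W/m²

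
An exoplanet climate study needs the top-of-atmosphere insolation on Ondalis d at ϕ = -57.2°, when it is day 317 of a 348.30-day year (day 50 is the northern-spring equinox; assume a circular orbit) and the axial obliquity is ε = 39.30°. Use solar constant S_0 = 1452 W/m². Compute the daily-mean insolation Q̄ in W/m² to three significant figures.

Solar longitude: L_s = 360° × (317 − 50)/348.30 = 275.969°.
sin δ = sin 39.30° × sin 275.969° = -0.62995, so δ = -39.046°.
cos h₀ = −tan(-57.2°) tan(-39.046°) = -1.2586 ≤ −1 ⇒ polar day, h₀ = π.
Bracket: h₀ sin ϕ sin δ + cos ϕ cos δ sin h₀ = 3.1416×-0.84057×-0.62995 + 0.54171×0.77664×0.00000 = 1.663531 + 0.000000 = 1.663531.
Q̄ = (S_0/π) × [bracket] = (1452/π) × 1.663531 = 768.9 W/m².

Q̄ ≈ 769 W/m²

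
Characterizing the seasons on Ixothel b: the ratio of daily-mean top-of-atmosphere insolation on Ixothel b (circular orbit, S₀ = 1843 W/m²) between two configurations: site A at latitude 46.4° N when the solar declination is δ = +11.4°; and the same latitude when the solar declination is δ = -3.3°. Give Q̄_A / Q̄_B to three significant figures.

— Configuration A (φ=+46.4°):
cos H₀ = −tan(+46.4°) tan(+11.400°) = -0.2117, H₀ = 1.7841 rad.
Bracket: H₀ sin φ sin δ + cos φ cos δ sin H₀ = 1.7841×0.72417×0.19766 + 0.68962×0.98027×0.97733 = 0.255375 + 0.660689 = 0.916064.
Q̄ = (S₀/π) × [bracket] = (1843/π) × 0.916064 = 537.40 W/m².
— Configuration B (φ=+46.4°):
cos H₀ = −tan(+46.4°) tan(-3.300°) = 0.0605, H₀ = 1.5102 rad.
Bracket: H₀ sin φ sin δ + cos φ cos δ sin H₀ = 1.5102×0.72417×-0.05756 + 0.68962×0.99834×0.99817 = -0.062950 + 0.687215 = 0.624265.
Q̄ = (S₀/π) × [bracket] = (1843/π) × 0.624265 = 366.22 W/m².
Ratio Q̄_A / Q̄_B = 537.40 / 366.22 = 1.467.

Q̄_A / Q̄_B ≈ 1.47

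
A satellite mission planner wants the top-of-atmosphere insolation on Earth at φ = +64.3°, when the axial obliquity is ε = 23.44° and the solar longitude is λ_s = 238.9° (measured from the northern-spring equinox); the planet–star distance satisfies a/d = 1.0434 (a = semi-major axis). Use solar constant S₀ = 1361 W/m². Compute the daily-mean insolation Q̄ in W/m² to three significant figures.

Q̄ ≈ 22.6 W/m²

Solar declination: sin δ = sin ε · sin λ_s = sin 23.44° × sin 238.9° = -0.34061, so δ = -19.914°.
cos H₀ = −tan(+64.3°) tan(-19.914°) = 0.7528, H₀ = 0.7186 rad.
Bracket: H₀ sin φ sin δ + cos φ cos δ sin H₀ = 0.7186×0.90108×-0.34061 + 0.43366×0.94020×0.65830 = -0.220550 + 0.268407 = 0.047857.
Inverse-square distance factor (a/d)² = 1.0434² = 1.088684.
Q̄ = (S₀/π) × 1.088684 × [bracket] = (1361/π) × 1.088684 × 0.047857 = 22.57 W/m².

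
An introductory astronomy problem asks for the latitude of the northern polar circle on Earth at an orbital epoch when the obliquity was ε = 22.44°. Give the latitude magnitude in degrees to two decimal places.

The polar circle is the lowest latitude that experiences at least one full rotation of continuous daylight at the northern-summer solstice; it lies at |φ| = 90° − ε = 90° − 22.44° = 67.56°.

67.56°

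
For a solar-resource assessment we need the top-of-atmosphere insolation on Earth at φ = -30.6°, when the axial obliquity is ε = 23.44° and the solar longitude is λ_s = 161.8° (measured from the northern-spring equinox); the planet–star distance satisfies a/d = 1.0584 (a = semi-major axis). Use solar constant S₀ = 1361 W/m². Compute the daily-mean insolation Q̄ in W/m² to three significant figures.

Q̄ ≈ 367 W/m²

Solar declination: sin δ = sin ε · sin λ_s = sin 23.44° × sin 161.8° = 0.12424, so δ = +7.137°.
cos H₀ = −tan(-30.6°) tan(+7.137°) = 0.0741, H₀ = 1.4967 rad.
Bracket: H₀ sin φ sin δ + cos φ cos δ sin H₀ = 1.4967×-0.50904×0.12424 + 0.86074×0.99225×0.99725 = -0.094656 + 0.851721 = 0.757065.
Inverse-square distance factor (a/d)² = 1.0584² = 1.120211.
Q̄ = (S₀/π) × 1.120211 × [bracket] = (1361/π) × 1.120211 × 0.757065 = 367.4 W/m².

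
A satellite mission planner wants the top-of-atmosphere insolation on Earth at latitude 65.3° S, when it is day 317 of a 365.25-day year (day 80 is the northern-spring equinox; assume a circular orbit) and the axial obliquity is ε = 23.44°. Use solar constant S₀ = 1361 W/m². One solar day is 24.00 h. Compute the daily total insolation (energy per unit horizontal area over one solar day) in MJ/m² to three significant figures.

Solar longitude: λ_s = 360° × (317 − 80)/365.25 = 233.593°.
sin δ = sin 23.44° × sin 233.593° = -0.32015, so δ = -18.672°.
cos H₀ = −tan(-65.3°) tan(-18.672°) = -0.7347, H₀ = 2.3961 rad.
Bracket: H₀ sin φ sin δ + cos φ cos δ sin H₀ = 2.3961×-0.90851×-0.32015 + 0.41787×0.94737×0.67836 = 0.696928 + 0.268547 = 0.965475.
Q̄ = (S₀/π) × [bracket] = (1361/π) × 0.965475 = 418.26 W/m².
Daily total = Q̄ × 24.00 h × 3600 s/h = 418.26 × 24.00 × 3600 / 10⁶ = 36.14 MJ/m².

36.1 MJ/m²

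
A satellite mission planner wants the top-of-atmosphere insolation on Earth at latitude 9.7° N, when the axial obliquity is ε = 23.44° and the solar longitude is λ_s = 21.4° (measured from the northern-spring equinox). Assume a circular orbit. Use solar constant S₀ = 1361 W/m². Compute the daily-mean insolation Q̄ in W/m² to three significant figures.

Q̄ ≈ 439 W/m²

Solar declination: sin δ = sin ε · sin λ_s = sin 23.44° × sin 21.4° = 0.14514, so δ = +8.346°.
cos H₀ = −tan(+9.7°) tan(+8.346°) = -0.0251, H₀ = 1.5959 rad.
Bracket: H₀ sin φ sin δ + cos φ cos δ sin H₀ = 1.5959×0.16849×0.14514 + 0.98570×0.98941×0.99969 = 0.039027 + 0.974959 = 1.013986.
Q̄ = (S₀/π) × [bracket] = (1361/π) × 1.013986 = 439.3 W/m².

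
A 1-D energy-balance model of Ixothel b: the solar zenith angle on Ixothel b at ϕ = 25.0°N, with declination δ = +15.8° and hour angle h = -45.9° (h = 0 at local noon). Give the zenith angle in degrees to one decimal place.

θ_z = 43.8°

cos θ_z = sin ϕ sin δ + cos ϕ cos δ cos h = 0.115071 + 0.606882 = 0.721953.
θ_z = arccos(0.721953) = 43.8°.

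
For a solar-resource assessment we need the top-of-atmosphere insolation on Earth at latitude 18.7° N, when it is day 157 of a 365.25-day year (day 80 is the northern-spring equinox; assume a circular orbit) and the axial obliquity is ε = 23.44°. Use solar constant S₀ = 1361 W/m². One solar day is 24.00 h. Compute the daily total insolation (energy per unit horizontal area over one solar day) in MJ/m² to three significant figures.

40.3 MJ/m²

Solar longitude: λ_s = 360° × (157 − 80)/365.25 = 75.893°.
sin δ = sin 23.44° × sin 75.893° = 0.38579, so δ = +22.693°.
cos H₀ = −tan(+18.7°) tan(+22.693°) = -0.1415, H₀ = 1.7128 rad.
Bracket: H₀ sin φ sin δ + cos φ cos δ sin H₀ = 1.7128×0.32061×0.38579 + 0.94721×0.92259×0.98993 = 0.211853 + 0.865086 = 1.076939.
Q̄ = (S₀/π) × [bracket] = (1361/π) × 1.076939 = 466.55 W/m².
Daily total = Q̄ × 24.00 h × 3600 s/h = 466.55 × 24.00 × 3600 / 10⁶ = 40.31 MJ/m².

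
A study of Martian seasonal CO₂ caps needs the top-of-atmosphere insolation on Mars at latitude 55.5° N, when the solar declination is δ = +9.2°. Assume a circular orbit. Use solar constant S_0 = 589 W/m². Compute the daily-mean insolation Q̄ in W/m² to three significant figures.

cos h₀ = −tan(+55.5°) tan(+9.200°) = -0.2357, h₀ = 1.8087 rad.
Bracket: h₀ sin ϕ sin δ + cos ϕ cos δ sin h₀ = 1.8087×0.82413×0.15988 + 0.56641×0.98714×0.97184 = 0.238318 + 0.543381 = 0.781699.
Q̄ = (S_0/π) × [bracket] = (589/π) × 0.781699 = 146.6 W/m².

Q̄ ≈ 147 W/m²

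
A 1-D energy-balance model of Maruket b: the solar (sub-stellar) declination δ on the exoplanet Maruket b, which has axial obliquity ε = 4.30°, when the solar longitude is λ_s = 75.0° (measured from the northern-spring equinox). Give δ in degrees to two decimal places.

δ = +4.15°

sin δ = sin ε · sin λ_s = sin 4.30° × sin 75.0° = 0.072424.
δ = arcsin(0.072424) = +4.15°.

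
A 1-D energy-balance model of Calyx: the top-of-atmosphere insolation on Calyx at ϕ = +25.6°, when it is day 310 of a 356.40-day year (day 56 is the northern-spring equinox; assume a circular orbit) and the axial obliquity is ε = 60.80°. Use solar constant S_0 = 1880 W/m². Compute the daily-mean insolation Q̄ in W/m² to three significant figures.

Solar longitude: L_s = 360° × (310 − 56)/356.40 = 256.566°.
sin δ = sin 60.80° × sin 256.566° = -0.84904, so δ = -58.107°.
cos h₀ = −tan(+25.6°) tan(-58.107°) = 0.7699, h₀ = 0.6920 rad.
Bracket: h₀ sin ϕ sin δ + cos ϕ cos δ sin h₀ = 0.6920×0.43209×-0.84904 + 0.90183×0.52833×0.63811 = -0.253868 + 0.304036 = 0.050168.
Q̄ = (S_0/π) × [bracket] = (1880/π) × 0.050168 = 30.02 W/m².

Q̄ ≈ 30.0 W/m²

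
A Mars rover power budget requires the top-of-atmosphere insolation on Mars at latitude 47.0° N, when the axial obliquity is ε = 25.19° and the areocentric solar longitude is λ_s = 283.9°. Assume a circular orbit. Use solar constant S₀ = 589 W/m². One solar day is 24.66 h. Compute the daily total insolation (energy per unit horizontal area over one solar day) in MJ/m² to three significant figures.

sin δ = sin 25.19° × sin 283.9° = -0.41316, so δ = -24.403°.
cos H₀ = −tan(+47.0°) tan(-24.403°) = 0.4865, H₀ = 1.0627 rad.
Bracket: H₀ sin φ sin δ + cos φ cos δ sin H₀ = 1.0627×0.73135×-0.41316 + 0.68200×0.91066×0.87367 = -0.321110 + 0.542610 = 0.221500.
Q̄ = (S₀/π) × [bracket] = (589/π) × 0.221500 = 41.528 W/m².
Daily total = Q̄ × 24.66 h × 3600 s/h = 41.528 × 24.66 × 3600 / 10⁶ = 3.687 MJ/m².

3.69 MJ/m²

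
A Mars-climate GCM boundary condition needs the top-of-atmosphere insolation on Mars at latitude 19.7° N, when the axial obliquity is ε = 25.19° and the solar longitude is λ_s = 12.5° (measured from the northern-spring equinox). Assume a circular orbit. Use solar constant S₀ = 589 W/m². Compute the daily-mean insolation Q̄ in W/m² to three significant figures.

Q̄ ≈ 185 W/m²

Solar declination: sin δ = sin ε · sin λ_s = sin 25.19° × sin 12.5° = 0.09212, so δ = +5.286°.
cos H₀ = −tan(+19.7°) tan(+5.286°) = -0.0331, H₀ = 1.6039 rad.
Bracket: H₀ sin φ sin δ + cos φ cos δ sin H₀ = 1.6039×0.33710×0.09212 + 0.94147×0.99575×0.99945 = 0.049807 + 0.936953 = 0.986760.
Q̄ = (S₀/π) × [bracket] = (589/π) × 0.986760 = 185.0 W/m².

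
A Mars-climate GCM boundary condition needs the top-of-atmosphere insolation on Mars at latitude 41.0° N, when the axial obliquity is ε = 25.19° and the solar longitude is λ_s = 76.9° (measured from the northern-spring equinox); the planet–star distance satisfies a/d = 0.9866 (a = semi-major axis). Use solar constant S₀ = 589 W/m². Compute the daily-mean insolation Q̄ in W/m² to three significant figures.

Q̄ ≈ 213 W/m²

Solar declination: sin δ = sin ε · sin λ_s = sin 25.19° × sin 76.9° = 0.41454, so δ = +24.491°.
cos H₀ = −tan(+41.0°) tan(+24.491°) = -0.3960, H₀ = 1.9779 rad.
Bracket: H₀ sin φ sin δ + cos φ cos δ sin H₀ = 1.9779×0.65606×0.41454 + 0.75471×0.91003×0.91826 = 0.537916 + 0.630669 = 1.168585.
Inverse-square distance factor (a/d)² = 0.9866² = 0.973380.
Q̄ = (S₀/π) × 0.973380 × [bracket] = (589/π) × 0.973380 × 1.168585 = 213.3 W/m².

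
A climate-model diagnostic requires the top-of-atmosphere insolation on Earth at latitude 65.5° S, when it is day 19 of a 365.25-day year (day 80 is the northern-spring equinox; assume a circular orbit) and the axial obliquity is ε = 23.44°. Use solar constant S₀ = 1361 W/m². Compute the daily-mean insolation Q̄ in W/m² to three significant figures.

Solar longitude: λ_s = 360° × (19 − 80)/365.25 = -60.123°, i.e. -60.123° + 360° = 299.877°.
sin δ = sin 23.44° × sin 299.877° = -0.34492, so δ = -20.177°.
cos H₀ = −tan(-65.5°) tan(-20.177°) = -0.8063, H₀ = 2.5087 rad.
Bracket: H₀ sin φ sin δ + cos φ cos δ sin H₀ = 2.5087×-0.90996×-0.34492 + 0.41469×0.93863×0.59144 = 0.787389 + 0.230212 = 1.017601.
Q̄ = (S₀/π) × [bracket] = (1361/π) × 1.017601 = 440.8 W/m².

Q̄ ≈ 441 W/m²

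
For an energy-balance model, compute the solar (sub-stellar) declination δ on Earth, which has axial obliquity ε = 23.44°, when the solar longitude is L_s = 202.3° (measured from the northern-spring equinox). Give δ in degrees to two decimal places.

sin δ = sin ε · sin L_s = sin 23.44° × sin 202.3° = -0.150943.
δ = arcsin(-0.150943) = -8.68°.

δ = -8.68°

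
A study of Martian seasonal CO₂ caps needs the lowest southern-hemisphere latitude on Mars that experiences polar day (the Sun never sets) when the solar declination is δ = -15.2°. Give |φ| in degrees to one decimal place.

Polar day requires cos H₀ = −tan φ tan δ ≤ −1, i.e. tan φ tan δ ≥ 1.
The boundary is |tan φ| · |tan δ| = 1, so |φ| = 90° − |δ| = 90° − 15.2° = 74.8° in the southern hemisphere.

|φ| = 74.8°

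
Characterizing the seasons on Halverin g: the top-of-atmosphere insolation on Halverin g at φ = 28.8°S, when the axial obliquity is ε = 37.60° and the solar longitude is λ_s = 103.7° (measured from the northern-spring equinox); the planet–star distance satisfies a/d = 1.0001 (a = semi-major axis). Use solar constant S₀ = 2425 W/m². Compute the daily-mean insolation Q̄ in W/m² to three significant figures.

Solar declination: sin δ = sin ε · sin λ_s = sin 37.60° × sin 103.7° = 0.59279, so δ = +36.355°.
cos H₀ = −tan(-28.8°) tan(+36.355°) = 0.4046, H₀ = 1.1542 rad.
Bracket: H₀ sin φ sin δ + cos φ cos δ sin H₀ = 1.1542×-0.48175×0.59279 + 0.87631×0.80536×0.91447 = -0.329612 + 0.645383 = 0.315771.
Inverse-square distance factor (a/d)² = 1.0001² = 1.000200.
Q̄ = (S₀/π) × 1.000200 × [bracket] = (2425/π) × 1.000200 × 0.315771 = 243.8 W/m².

Q̄ ≈ 244 W/m²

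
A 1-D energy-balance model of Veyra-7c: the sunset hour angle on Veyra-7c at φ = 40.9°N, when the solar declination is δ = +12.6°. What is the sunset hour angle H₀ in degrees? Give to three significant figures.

cos H₀ = −tan φ · tan δ = −tan(+40.9°) × tan(+12.600°) = -0.1936, so H₀ = 1.7657 rad = 101.16°.

H₀ = 101°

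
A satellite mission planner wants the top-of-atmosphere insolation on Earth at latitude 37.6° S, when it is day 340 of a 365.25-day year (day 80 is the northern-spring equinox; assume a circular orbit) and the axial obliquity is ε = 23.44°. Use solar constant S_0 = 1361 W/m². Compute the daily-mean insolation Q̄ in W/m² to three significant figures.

Q̄ ≈ 494 W/m²

Solar longitude: L_s = 360° × (340 − 80)/365.25 = 256.263°.
sin δ = sin 23.44° × sin 256.263° = -0.38641, so δ = -22.731°.
cos h₀ = −tan(-37.6°) tan(-22.731°) = -0.3226, h₀ = 1.8993 rad.
Bracket: h₀ sin ϕ sin δ + cos ϕ cos δ sin h₀ = 1.8993×-0.61015×-0.38641 + 0.79229×0.92233×0.94652 = 0.447794 + 0.691672 = 1.139466.
Q̄ = (S_0/π) × [bracket] = (1361/π) × 1.139466 = 493.6 W/m².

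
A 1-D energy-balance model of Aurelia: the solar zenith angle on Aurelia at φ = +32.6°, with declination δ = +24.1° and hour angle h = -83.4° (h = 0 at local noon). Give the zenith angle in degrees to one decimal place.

θ_z = 72.0°

cos θ_z = sin φ sin δ + cos φ cos δ cos h = 0.219997 + 0.088389 = 0.308386.
θ_z = arccos(0.308386) = 72.0°.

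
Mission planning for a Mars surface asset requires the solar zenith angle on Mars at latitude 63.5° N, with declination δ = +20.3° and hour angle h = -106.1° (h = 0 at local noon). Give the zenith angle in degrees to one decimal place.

cos θ_z = sin φ sin δ + cos φ cos δ cos h = 0.310485 + -0.116052 = 0.194433.
θ_z = arccos(0.194433) = 78.8°.

θ_z = 78.8°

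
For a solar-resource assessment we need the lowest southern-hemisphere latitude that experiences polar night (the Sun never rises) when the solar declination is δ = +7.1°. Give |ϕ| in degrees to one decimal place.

|ϕ| = 82.9°

Polar night requires cos h₀ = −tan ϕ tan δ ≥ 1, i.e. tan ϕ tan δ ≤ −1.
The boundary is |tan ϕ| · |tan δ| = 1, so |ϕ| = 90° − |δ| = 90° − 7.1° = 82.9° in the southern hemisphere.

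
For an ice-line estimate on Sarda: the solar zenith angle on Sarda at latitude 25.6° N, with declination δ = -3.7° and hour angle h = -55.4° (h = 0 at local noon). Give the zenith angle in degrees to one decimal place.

θ_z = 61.1°

cos θ_z = sin ϕ sin δ + cos ϕ cos δ cos h = -0.027883 + 0.511033 = 0.483150.
θ_z = arccos(0.483150) = 61.1°.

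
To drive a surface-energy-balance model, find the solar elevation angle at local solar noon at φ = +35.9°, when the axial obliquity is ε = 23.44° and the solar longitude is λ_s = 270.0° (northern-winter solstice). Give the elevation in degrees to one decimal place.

30.7°

Solar declination: sin δ = sin ε · sin λ_s = sin 23.44° × sin 270.0° = -0.39779, so δ = -23.440°.
At local noon the hour angle is zero, so the zenith angle equals |φ − δ| = |+35.9° − (-23.440°)| = 59.340°.
Elevation = 90° − 59.340° = 30.7°.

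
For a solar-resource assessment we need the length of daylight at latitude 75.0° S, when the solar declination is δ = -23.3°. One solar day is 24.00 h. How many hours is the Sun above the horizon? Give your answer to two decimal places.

24.00 h

Sunrise equation: cos H₀ = −tan φ · tan δ = -1.6073 ≤ −1, so the Sun never sets (polar day) and H₀ = π.
Daylight = 2H₀/(2π) × 24.00 h = (3.1416/π) × 24.00 = 24.00 h.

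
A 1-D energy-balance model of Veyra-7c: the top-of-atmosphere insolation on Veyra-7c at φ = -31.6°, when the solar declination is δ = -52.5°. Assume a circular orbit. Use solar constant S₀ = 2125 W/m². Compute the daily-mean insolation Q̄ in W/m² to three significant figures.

Q̄ ≈ 913 W/m²

cos H₀ = −tan(-31.6°) tan(-52.500°) = -0.8017, H₀ = 2.5010 rad.
Bracket: H₀ sin φ sin δ + cos φ cos δ sin H₀ = 2.5010×-0.52399×-0.79335 + 0.85173×0.60876×0.59766 = 1.039684 + 0.309886 = 1.349570.
Q̄ = (S₀/π) × [bracket] = (2125/π) × 1.349570 = 912.9 W/m².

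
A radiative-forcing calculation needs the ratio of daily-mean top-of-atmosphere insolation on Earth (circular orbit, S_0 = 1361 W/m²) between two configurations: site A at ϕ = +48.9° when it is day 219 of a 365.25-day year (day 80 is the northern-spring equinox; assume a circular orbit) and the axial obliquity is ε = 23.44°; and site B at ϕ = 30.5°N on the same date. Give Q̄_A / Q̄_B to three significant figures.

— Configuration A (ϕ=+48.9°):
Solar longitude: L_s = 360° × (219 − 80)/365.25 = 137.002°.
sin δ = sin 23.44° × sin 137.002° = 0.27128, so δ = +15.740°.
cos h₀ = −tan(+48.9°) tan(+15.740°) = -0.3231, h₀ = 1.8998 rad.
Bracket: h₀ sin ϕ sin δ + cos ϕ cos δ sin h₀ = 1.8998×0.75356×0.27128 + 0.65738×0.96250×0.94637 = 0.388368 + 0.598795 = 0.987163.
Q̄ = (S_0/π) × [bracket] = (1361/π) × 0.987163 = 427.66 W/m².
— Configuration B (ϕ=+30.5°):
cos h₀ = −tan(+30.5°) tan(+15.740°) = -0.1660, h₀ = 1.7376 rad.
Bracket: h₀ sin ϕ sin δ + cos ϕ cos δ sin h₀ = 1.7376×0.50754×0.27128 + 0.86163×0.96250×0.98612 = 0.239242 + 0.817808 = 1.057050.
Q̄ = (S_0/π) × [bracket] = (1361/π) × 1.057050 = 457.93 W/m².
Ratio Q̄_A / Q̄_B = 427.66 / 457.93 = 0.9339.

Q̄_A / Q̄_B ≈ 0.934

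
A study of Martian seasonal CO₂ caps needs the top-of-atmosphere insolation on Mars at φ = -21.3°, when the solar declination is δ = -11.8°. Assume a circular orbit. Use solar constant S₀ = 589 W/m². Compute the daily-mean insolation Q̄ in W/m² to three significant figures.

cos H₀ = −tan(-21.3°) tan(-11.800°) = -0.0815, H₀ = 1.6523 rad.
Bracket: H₀ sin φ sin δ + cos φ cos δ sin H₀ = 1.6523×-0.36325×-0.20450 + 0.93169×0.97887×0.99668 = 0.122740 + 0.908976 = 1.031716.
Q̄ = (S₀/π) × [bracket] = (589/π) × 1.031716 = 193.4 W/m².

Q̄ ≈ 193 W/m²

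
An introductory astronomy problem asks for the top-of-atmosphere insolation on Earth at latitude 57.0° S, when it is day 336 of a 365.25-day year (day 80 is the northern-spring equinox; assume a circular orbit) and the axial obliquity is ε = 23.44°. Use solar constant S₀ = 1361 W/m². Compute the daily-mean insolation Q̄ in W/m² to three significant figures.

Q̄ ≈ 480 W/m²

Solar longitude: λ_s = 360° × (336 − 80)/365.25 = 252.320°.
sin δ = sin 23.44° × sin 252.320° = -0.37900, so δ = -22.272°.
cos H₀ = −tan(-57.0°) tan(-22.272°) = -0.6307, H₀ = 2.2532 rad.
Bracket: H₀ sin φ sin δ + cos φ cos δ sin H₀ = 2.2532×-0.83867×-0.37900 + 0.54464×0.92540×0.77606 = 0.716193 + 0.391142 = 1.107335.
Q̄ = (S₀/π) × [bracket] = (1361/π) × 1.107335 = 479.7 W/m².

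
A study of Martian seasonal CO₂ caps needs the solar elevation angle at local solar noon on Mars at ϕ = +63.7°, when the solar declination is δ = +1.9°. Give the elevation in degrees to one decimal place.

28.2°

At local noon the hour angle is zero, so the zenith angle equals |ϕ − δ| = |+63.7° − (+1.900°)| = 61.800°.
Elevation = 90° − 61.800° = 28.2°.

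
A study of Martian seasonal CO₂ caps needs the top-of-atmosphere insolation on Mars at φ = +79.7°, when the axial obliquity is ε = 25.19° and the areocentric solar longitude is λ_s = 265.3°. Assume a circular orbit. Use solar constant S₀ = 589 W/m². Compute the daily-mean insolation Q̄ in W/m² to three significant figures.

sin δ = sin 25.19° × sin 265.3° = -0.42419, so δ = -25.099°.
cos H₀ = −tan(+79.7°) tan(-25.099°) = 2.5776 ≥ 1 ⇒ polar night, H₀ = 0 and Q̄ = 0.

Q̄ ≈ 0.00 W/m²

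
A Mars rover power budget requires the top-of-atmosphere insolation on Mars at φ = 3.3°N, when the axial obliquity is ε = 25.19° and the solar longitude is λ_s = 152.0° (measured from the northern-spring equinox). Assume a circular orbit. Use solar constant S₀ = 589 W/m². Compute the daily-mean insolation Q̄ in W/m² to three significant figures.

Q̄ ≈ 187 W/m²

Solar declination: sin δ = sin ε · sin λ_s = sin 25.19° × sin 152.0° = 0.19982, so δ = +11.526°.
cos H₀ = −tan(+3.3°) tan(+11.526°) = -0.0118, H₀ = 1.5826 rad.
Bracket: H₀ sin φ sin δ + cos φ cos δ sin H₀ = 1.5826×0.05756×0.19982 + 0.99834×0.97983×0.99993 = 0.018202 + 0.978135 = 0.996337.
Q̄ = (S₀/π) × [bracket] = (589/π) × 0.996337 = 186.8 W/m².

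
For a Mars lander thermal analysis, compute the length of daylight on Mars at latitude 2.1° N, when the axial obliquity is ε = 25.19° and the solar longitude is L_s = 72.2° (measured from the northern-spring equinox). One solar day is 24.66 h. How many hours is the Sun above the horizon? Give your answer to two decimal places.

Solar declination: sin δ = sin ε · sin L_s = sin 25.19° × sin 72.2° = 0.40525, so δ = +23.907°.
cos h₀ = −tan ϕ · tan δ = −tan(+2.1°) × tan(+23.907°) = -0.0163, so h₀ = 1.5871 rad = 90.93°.
Daylight = 2h₀/(2π) × 24.66 h = (1.5871/π) × 24.66 = 12.46 h.

12.46 h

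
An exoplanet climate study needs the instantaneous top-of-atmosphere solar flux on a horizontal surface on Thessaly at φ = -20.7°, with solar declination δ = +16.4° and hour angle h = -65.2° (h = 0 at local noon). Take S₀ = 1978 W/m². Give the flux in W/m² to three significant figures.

547 W/m²

cos θ_z = sin φ sin δ + cos φ cos δ cos h = -0.099801 + 0.376410 = 0.276609.
Flux = S₀ · cos θ_z = 1978 × 0.276609 = 547.1 W/m².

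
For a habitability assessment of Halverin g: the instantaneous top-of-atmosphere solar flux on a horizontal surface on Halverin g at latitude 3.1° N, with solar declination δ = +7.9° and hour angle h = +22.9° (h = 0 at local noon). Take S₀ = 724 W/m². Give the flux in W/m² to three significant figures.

cos θ_z = sin φ sin δ + cos φ cos δ cos h = 0.007433 + 0.911108 = 0.918541.
Flux = S₀ · cos θ_z = 724 × 0.918541 = 665.0 W/m².

665 W/m²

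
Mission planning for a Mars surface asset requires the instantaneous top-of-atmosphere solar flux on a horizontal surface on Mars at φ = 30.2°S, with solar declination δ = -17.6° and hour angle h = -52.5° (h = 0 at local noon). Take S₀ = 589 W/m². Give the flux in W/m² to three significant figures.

cos θ_z = sin φ sin δ + cos φ cos δ cos h = 0.152098 + 0.501509 = 0.653607.
Flux = S₀ · cos θ_z = 589 × 0.653607 = 385.0 W/m².

385 W/m²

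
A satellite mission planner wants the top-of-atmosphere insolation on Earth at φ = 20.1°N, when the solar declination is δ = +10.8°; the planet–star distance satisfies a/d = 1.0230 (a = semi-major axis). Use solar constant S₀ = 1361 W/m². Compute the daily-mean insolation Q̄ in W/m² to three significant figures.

cos H₀ = −tan(+20.1°) tan(+10.800°) = -0.0698, H₀ = 1.6407 rad.
Bracket: H₀ sin φ sin δ + cos φ cos δ sin H₀ = 1.6407×0.34366×0.18738 + 0.93909×0.98229×0.99756 = 0.105653 + 0.920208 = 1.025861.
Inverse-square distance factor (a/d)² = 1.0230² = 1.046529.
Q̄ = (S₀/π) × 1.046529 × [bracket] = (1361/π) × 1.046529 × 1.025861 = 465.1 W/m².

Q̄ ≈ 465 W/m²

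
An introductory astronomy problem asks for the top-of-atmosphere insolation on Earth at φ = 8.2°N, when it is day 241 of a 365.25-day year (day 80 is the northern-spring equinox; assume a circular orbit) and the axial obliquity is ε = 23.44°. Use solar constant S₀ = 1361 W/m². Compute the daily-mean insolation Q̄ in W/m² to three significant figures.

Q̄ ≈ 438 W/m²

Solar longitude: λ_s = 360° × (241 − 80)/365.25 = 158.686°.
sin δ = sin 23.44° × sin 158.686° = 0.14459, so δ = +8.313°.
cos H₀ = −tan(+8.2°) tan(+8.313°) = -0.0211, H₀ = 1.5919 rad.
Bracket: H₀ sin φ sin δ + cos φ cos δ sin H₀ = 1.5919×0.14263×0.14459 + 0.98978×0.98949×0.99978 = 0.032830 + 0.979162 = 1.011992.
Q̄ = (S₀/π) × [bracket] = (1361/π) × 1.011992 = 438.4 W/m².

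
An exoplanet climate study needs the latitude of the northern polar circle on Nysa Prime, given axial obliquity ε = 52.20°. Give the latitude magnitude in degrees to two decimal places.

The polar circle is the lowest latitude that experiences at least one full rotation of continuous daylight at the northern-summer solstice; it lies at |φ| = 90° − ε = 90° − 52.20° = 37.80°.

37.80°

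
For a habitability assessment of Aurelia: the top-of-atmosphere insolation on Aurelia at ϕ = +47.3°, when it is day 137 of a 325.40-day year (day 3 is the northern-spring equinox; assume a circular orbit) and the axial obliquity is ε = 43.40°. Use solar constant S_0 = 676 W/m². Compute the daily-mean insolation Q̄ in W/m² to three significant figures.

Q̄ ≈ 238 W/m²

Solar longitude: L_s = 360° × (137 − 3)/325.40 = 148.248°.
sin δ = sin 43.40° × sin 148.248° = 0.36157, so δ = +21.197°.
cos h₀ = −tan(+47.3°) tan(+21.197°) = -0.4203, h₀ = 2.0045 rad.
Bracket: h₀ sin ϕ sin δ + cos ϕ cos δ sin h₀ = 2.0045×0.73491×0.36157 + 0.67816×0.93234×0.90740 = 0.532639 + 0.573727 = 1.106366.
Q̄ = (S_0/π) × [bracket] = (676/π) × 1.106366 = 238.1 W/m².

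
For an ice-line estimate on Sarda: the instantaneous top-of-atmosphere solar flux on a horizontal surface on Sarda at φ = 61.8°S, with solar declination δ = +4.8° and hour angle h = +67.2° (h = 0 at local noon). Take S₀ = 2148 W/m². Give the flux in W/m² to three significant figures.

cos θ_z = sin φ sin δ + cos φ cos δ cos h = -0.073746 + 0.182479 = 0.108733.
Flux = S₀ · cos θ_z = 2148 × 0.108733 = 233.6 W/m².

234 W/m²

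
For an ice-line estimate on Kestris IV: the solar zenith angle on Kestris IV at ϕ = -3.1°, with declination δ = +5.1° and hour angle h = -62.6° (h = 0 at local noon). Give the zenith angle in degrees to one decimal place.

cos θ_z = sin ϕ sin δ + cos ϕ cos δ cos h = -0.004807 + 0.457707 = 0.452900.
θ_z = arccos(0.452900) = 63.1°.

θ_z = 63.1°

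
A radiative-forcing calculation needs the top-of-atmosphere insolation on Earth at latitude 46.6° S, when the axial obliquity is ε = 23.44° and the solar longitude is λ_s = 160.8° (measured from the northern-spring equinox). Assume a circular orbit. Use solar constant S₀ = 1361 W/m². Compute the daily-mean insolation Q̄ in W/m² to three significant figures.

Q̄ ≈ 233 W/m²

Solar declination: sin δ = sin ε · sin λ_s = sin 23.44° × sin 160.8° = 0.13082, so δ = +7.517°.
cos H₀ = −tan(-46.6°) tan(+7.517°) = 0.1395, H₀ = 1.4308 rad.
Bracket: H₀ sin φ sin δ + cos φ cos δ sin H₀ = 1.4308×-0.72657×0.13082 + 0.68709×0.99141×0.99022 = -0.135997 + 0.674526 = 0.538529.
Q̄ = (S₀/π) × [bracket] = (1361/π) × 0.538529 = 233.3 W/m².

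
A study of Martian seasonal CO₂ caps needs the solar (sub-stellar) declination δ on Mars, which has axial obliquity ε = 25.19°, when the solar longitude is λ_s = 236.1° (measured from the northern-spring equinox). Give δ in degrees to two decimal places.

sin δ = sin ε · sin λ_s = sin 25.19° × sin 236.1° = -0.353271.
δ = arcsin(-0.353271) = -20.69°.

δ = -20.69°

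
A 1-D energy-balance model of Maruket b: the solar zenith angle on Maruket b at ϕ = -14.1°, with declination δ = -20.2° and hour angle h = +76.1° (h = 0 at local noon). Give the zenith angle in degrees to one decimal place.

cos θ_z = sin ϕ sin δ + cos ϕ cos δ cos h = 0.084120 + 0.218660 = 0.302780.
θ_z = arccos(0.302780) = 72.4°.

θ_z = 72.4°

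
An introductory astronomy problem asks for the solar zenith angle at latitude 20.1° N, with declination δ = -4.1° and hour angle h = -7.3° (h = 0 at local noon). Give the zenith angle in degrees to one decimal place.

cos θ_z = sin φ sin δ + cos φ cos δ cos h = -0.024571 + 0.929099 = 0.904528.
θ_z = arccos(0.904528) = 25.2°.

θ_z = 25.2°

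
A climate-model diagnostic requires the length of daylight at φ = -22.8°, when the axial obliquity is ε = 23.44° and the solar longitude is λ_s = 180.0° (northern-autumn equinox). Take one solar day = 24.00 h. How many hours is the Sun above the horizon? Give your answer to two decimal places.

12.00 h

Solar declination: sin δ = sin ε · sin λ_s = sin 23.44° × sin 180.0° = 0.00000, so δ = +0.000°.
cos H₀ = −tan φ · tan δ = −tan(-22.8°) × tan(+0.000°) = 0.0000, so H₀ = 1.5708 rad = 90.00°.
Daylight = 2H₀/(2π) × 24.00 h = (1.5708/π) × 24.00 = 12.00 h.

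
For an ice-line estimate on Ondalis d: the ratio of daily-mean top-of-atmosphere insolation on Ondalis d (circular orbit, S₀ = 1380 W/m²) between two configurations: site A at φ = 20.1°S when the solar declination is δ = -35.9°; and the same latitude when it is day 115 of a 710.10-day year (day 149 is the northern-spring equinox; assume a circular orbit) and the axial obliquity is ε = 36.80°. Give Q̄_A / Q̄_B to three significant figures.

— Configuration A (φ=-20.1°):
cos H₀ = −tan(-20.1°) tan(-35.900°) = -0.2649, H₀ = 1.8389 rad.
Bracket: H₀ sin φ sin δ + cos φ cos δ sin H₀ = 1.8389×-0.34366×-0.58637 + 0.93909×0.81004×0.96428 = 0.370560 + 0.733528 = 1.104088.
Q̄ = (S₀/π) × [bracket] = (1380/π) × 1.104088 = 484.99 W/m².
— Configuration B (φ=-20.1°):
Solar longitude: λ_s = 360° × (115 − 149)/710.10 = -17.237°, i.e. -17.237° + 360° = 342.763°.
sin δ = sin 36.80° × sin 342.763° = -0.17751, so δ = -10.225°.
cos H₀ = −tan(-20.1°) tan(-10.225°) = -0.0660, H₀ = 1.6369 rad.
Bracket: H₀ sin φ sin δ + cos φ cos δ sin H₀ = 1.6369×-0.34366×-0.17751 + 0.93909×0.98412×0.99782 = 0.099856 + 0.922163 = 1.022019.
Q̄ = (S₀/π) × [bracket] = (1380/π) × 1.022019 = 448.94 W/m².
Ratio Q̄_A / Q̄_B = 484.99 / 448.94 = 1.080.

Q̄_A / Q̄_B ≈ 1.08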